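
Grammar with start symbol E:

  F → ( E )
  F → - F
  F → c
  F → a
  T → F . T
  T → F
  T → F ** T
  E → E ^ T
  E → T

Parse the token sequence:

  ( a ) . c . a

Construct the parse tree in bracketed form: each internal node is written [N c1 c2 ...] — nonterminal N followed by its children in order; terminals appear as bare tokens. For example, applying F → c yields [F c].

E
T
F . T
( E ) . T
( T ) . T
( F ) . T
( a ) . T
( a ) . F . T
( a ) . c . T
( a ) . c . F
( a ) . c . a

[E [T [F ( [E [T [F a]]] )] . [T [F c] . [T [F a]]]]]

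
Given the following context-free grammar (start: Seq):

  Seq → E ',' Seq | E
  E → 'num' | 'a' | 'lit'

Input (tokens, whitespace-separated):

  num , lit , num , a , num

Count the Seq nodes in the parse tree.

[Seq [E num] , [Seq [E lit] , [Seq [E num] , [Seq [E a] , [Seq [E num]]]]]]

5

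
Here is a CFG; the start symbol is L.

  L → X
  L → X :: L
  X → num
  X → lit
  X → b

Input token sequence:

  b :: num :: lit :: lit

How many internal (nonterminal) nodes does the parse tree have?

[L [X b] :: [L [X num] :: [L [X lit] :: [L [X lit]]]]]

8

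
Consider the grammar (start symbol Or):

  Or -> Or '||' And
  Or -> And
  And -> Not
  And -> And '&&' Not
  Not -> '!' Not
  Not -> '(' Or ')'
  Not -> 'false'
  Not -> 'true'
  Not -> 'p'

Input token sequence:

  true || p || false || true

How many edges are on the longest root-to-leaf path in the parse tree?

[Or [Or [Or [Or [And [Not true]]] || [And [Not p]]] || [And [Not false]]] || [And [Not true]]]

6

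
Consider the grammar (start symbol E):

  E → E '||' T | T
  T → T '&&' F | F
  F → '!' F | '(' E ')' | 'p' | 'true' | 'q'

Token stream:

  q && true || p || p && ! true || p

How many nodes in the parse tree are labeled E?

4

[E [E [E [E [T [T [F q]] && [F true]]] || [T [F p]]] || [T [T [F p]] && [F ! [F true]]]] || [T [F p]]]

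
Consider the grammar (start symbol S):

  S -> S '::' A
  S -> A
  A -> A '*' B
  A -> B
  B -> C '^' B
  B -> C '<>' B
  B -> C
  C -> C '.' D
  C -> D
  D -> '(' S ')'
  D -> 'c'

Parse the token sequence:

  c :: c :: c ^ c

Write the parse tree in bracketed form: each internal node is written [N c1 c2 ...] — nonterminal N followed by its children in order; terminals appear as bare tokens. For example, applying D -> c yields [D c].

[S [S [S [A [B [C [D c]]]]] :: [A [B [C [D c]]]]] :: [A [B [C [D c]] ^ [B [C [D c]]]]]]

S
S :: A
S :: A :: A
A :: A :: A
B :: A :: A
C :: A :: A
D :: A :: A
c :: A :: A
c :: B :: A
c :: C :: A
c :: D :: A
c :: c :: A
c :: c :: B
c :: c :: C ^ B
c :: c :: D ^ B
c :: c :: c ^ B
c :: c :: c ^ C
c :: c :: c ^ D
c :: c :: c ^ c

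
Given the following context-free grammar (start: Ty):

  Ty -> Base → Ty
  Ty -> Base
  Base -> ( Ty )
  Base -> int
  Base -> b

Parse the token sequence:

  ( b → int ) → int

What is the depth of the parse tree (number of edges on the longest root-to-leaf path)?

[Ty [Base ( [Ty [Base b] → [Ty [Base int]]] )] → [Ty [Base int]]]

5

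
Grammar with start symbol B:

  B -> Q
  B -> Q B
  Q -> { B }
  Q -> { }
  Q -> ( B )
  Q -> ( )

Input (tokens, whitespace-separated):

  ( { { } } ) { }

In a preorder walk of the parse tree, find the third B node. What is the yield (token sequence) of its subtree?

{ }

[B [Q ( [B [Q { [B [Q { }]] }]] )] [B [Q { }]]]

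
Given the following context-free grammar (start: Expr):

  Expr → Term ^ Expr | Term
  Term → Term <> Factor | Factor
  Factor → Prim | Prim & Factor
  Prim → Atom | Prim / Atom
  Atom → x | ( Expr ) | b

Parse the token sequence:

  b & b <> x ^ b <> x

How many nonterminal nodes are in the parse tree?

21

[Expr [Term [Term [Factor [Prim [Atom b]] & [Factor [Prim [Atom b]]]]] <> [Factor [Prim [Atom x]]]] ^ [Expr [Term [Term [Factor [Prim [Atom b]]]] <> [Factor [Prim [Atom x]]]]]]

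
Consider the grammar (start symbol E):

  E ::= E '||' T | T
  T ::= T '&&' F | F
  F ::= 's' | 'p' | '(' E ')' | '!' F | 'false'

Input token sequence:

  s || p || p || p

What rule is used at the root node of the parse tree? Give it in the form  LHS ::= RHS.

[E [E [E [E [T [F s]]] || [T [F p]]] || [T [F p]]] || [T [F p]]]

E ::= E '||' T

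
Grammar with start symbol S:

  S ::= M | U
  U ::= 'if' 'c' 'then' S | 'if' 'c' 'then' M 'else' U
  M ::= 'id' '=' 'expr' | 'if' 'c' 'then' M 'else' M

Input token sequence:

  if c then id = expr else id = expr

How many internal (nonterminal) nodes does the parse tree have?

4

[S [M if c then [M id = expr] else [M id = expr]]]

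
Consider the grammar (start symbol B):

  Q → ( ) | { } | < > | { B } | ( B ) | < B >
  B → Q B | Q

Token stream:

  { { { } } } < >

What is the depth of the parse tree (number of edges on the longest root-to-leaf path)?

6

[B [Q { [B [Q { [B [Q { }]] }]] }] [B [Q < >]]]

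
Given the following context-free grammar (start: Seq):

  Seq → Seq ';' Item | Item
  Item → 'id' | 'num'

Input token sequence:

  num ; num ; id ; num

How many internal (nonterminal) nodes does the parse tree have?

[Seq [Seq [Seq [Seq [Item num]] ; [Item num]] ; [Item id]] ; [Item num]]

8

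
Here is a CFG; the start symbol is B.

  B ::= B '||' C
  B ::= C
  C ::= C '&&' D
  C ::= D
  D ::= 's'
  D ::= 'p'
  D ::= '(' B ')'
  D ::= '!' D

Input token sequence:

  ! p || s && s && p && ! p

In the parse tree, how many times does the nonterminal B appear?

[B [B [C [D ! [D p]]]] || [C [C [C [C [D s]] && [D s]] && [D p]] && [D ! [D p]]]]

2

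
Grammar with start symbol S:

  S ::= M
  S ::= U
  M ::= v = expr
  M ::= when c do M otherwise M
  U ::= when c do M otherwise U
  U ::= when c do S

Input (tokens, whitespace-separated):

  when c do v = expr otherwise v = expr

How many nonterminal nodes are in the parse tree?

4

[S [M when c do [M v = expr] otherwise [M v = expr]]]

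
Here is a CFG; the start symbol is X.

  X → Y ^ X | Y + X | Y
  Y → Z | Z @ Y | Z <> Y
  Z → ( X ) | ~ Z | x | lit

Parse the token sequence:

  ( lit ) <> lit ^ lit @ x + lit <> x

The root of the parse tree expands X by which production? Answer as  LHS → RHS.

X → Y ^ X

[X [Y [Z ( [X [Y [Z lit]]] )] <> [Y [Z lit]]] ^ [X [Y [Z lit] @ [Y [Z x]]] + [X [Y [Z lit] <> [Y [Z x]]]]]]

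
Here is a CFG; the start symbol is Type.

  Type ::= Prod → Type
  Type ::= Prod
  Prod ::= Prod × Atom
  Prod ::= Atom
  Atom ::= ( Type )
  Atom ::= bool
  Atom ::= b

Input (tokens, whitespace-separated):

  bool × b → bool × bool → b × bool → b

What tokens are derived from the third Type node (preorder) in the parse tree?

[Type [Prod [Prod [Atom bool]] × [Atom b]] → [Type [Prod [Prod [Atom bool]] × [Atom bool]] → [Type [Prod [Prod [Atom b]] × [Atom bool]] → [Type [Prod [Atom b]]]]]]

b × bool → b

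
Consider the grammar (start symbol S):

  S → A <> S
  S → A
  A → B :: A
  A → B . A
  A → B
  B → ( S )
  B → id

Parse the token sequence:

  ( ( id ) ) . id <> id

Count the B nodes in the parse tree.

[S [A [B ( [S [A [B ( [S [A [B id]]] )]]] )] . [A [B id]]] <> [S [A [B id]]]]

5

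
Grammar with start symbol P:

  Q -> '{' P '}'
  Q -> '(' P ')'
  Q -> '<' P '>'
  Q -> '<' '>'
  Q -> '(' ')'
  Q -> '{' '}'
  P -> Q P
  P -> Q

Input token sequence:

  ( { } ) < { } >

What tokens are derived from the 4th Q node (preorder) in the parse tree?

{ }

[P [Q ( [P [Q { }]] )] [P [Q < [P [Q { }]] >]]]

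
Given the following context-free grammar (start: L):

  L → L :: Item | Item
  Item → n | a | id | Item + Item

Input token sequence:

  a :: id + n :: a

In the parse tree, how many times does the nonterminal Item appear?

5

[L [L [L [Item a]] :: [Item [Item id] + [Item n]]] :: [Item a]]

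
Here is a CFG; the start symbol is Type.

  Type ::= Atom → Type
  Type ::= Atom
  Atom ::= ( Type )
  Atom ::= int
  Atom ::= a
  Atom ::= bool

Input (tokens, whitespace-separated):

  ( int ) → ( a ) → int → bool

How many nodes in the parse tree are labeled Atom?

6

[Type [Atom ( [Type [Atom int]] )] → [Type [Atom ( [Type [Atom a]] )] → [Type [Atom int] → [Type [Atom bool]]]]]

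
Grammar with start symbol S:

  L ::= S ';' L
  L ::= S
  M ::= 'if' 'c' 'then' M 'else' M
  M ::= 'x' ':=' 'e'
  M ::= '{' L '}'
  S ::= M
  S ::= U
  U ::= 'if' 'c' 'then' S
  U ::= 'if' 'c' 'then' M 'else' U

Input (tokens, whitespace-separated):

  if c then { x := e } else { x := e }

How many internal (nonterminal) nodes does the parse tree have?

[S [M if c then [M { [L [S [M x := e]]] }] else [M { [L [S [M x := e]]] }]]]

10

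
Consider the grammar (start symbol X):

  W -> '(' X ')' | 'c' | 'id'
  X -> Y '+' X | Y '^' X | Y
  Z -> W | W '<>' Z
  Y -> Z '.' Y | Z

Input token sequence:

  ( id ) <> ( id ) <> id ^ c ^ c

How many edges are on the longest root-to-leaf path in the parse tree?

9

[X [Y [Z [W ( [X [Y [Z [W id]]]] )] <> [Z [W ( [X [Y [Z [W id]]]] )] <> [Z [W id]]]]] ^ [X [Y [Z [W c]]] ^ [X [Y [Z [W c]]]]]]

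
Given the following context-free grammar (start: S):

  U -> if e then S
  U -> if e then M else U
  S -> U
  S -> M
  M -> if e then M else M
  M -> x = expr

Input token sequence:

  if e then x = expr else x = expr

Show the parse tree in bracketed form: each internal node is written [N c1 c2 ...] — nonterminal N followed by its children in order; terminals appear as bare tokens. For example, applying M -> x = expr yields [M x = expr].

S
M
if e then M else M
if e then x = expr else M
if e then x = expr else x = expr

[S [M if e then [M x = expr] else [M x = expr]]]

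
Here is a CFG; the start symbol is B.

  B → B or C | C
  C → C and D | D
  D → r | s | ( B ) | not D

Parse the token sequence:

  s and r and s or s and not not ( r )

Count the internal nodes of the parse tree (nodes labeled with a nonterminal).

17

[B [B [C [C [C [D s]] and [D r]] and [D s]]] or [C [C [D s]] and [D not [D not [D ( [B [C [D r]]] )]]]]]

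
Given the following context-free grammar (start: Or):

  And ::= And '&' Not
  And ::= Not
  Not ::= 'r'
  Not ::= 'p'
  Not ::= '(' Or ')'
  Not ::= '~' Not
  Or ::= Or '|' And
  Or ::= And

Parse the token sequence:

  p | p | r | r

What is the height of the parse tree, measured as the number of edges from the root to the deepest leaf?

6

[Or [Or [Or [Or [And [Not p]]] | [And [Not p]]] | [And [Not r]]] | [And [Not r]]]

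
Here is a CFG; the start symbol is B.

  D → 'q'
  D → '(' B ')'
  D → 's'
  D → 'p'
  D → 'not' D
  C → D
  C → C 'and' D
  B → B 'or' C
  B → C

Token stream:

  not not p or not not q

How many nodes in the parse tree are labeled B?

[B [B [C [D not [D not [D p]]]]] or [C [D not [D not [D q]]]]]

2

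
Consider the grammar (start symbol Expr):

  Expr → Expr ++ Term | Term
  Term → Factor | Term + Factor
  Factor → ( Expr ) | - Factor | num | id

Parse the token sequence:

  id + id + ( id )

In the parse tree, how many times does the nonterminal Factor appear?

4

[Expr [Term [Term [Term [Factor id]] + [Factor id]] + [Factor ( [Expr [Term [Factor id]]] )]]]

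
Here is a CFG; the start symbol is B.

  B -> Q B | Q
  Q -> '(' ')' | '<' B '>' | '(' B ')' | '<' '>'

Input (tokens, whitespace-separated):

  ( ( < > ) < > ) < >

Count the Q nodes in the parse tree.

5

[B [Q ( [B [Q ( [B [Q < >]] )] [B [Q < >]]] )] [B [Q < >]]]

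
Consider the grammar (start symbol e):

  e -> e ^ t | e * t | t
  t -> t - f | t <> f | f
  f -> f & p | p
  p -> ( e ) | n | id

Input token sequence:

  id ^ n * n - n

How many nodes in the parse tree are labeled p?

4

[e [e [e [t [f [p id]]]] ^ [t [f [p n]]]] * [t [t [f [p n]]] - [f [p n]]]]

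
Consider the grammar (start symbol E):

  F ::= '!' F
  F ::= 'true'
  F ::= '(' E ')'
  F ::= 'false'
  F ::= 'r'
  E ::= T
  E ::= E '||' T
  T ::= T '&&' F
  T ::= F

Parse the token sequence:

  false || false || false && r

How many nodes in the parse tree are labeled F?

[E [E [E [T [F false]]] || [T [F false]]] || [T [T [F false]] && [F r]]]

4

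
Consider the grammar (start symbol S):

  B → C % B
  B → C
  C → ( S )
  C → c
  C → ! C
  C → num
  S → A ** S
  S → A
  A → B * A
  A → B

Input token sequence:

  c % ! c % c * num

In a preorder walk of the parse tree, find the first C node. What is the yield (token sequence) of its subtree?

[S [A [B [C c] % [B [C ! [C c]] % [B [C c]]]] * [A [B [C num]]]]]

c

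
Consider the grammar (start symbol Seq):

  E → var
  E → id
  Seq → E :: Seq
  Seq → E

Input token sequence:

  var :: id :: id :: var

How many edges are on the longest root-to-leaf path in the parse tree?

5

[Seq [E var] :: [Seq [E id] :: [Seq [E id] :: [Seq [E var]]]]]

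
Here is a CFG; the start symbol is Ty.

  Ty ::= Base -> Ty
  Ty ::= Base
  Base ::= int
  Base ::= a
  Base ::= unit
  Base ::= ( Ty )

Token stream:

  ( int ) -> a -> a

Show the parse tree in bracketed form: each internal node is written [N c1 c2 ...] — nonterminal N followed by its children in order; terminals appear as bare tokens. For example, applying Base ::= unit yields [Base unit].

Ty
Base -> Ty
( Ty ) -> Ty
( Base ) -> Ty
( int ) -> Ty
( int ) -> Base -> Ty
( int ) -> a -> Ty
( int ) -> a -> Base
( int ) -> a -> a

[Ty [Base ( [Ty [Base int]] )] -> [Ty [Base a] -> [Ty [Base a]]]]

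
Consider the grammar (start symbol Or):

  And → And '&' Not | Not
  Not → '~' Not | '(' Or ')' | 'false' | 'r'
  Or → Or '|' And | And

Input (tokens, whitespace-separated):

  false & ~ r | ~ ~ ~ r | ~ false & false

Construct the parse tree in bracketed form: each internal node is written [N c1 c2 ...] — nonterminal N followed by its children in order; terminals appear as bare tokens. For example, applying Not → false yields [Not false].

Or
Or | And
Or | And | And
And | And | And
And & Not | And | And
Not & Not | And | And
false & Not | And | And
false & ~ Not | And | And
false & ~ r | And | And
false & ~ r | Not | And
false & ~ r | ~ Not | And
false & ~ r | ~ ~ Not | And
false & ~ r | ~ ~ ~ Not | And
false & ~ r | ~ ~ ~ r | And
false & ~ r | ~ ~ ~ r | And & Not
false & ~ r | ~ ~ ~ r | Not & Not
false & ~ r | ~ ~ ~ r | ~ Not & Not
false & ~ r | ~ ~ ~ r | ~ false & Not
false & ~ r | ~ ~ ~ r | ~ false & false

[Or [Or [Or [And [And [Not false]] & [Not ~ [Not r]]]] | [And [Not ~ [Not ~ [Not ~ [Not r]]]]]] | [And [And [Not ~ [Not false]]] & [Not false]]]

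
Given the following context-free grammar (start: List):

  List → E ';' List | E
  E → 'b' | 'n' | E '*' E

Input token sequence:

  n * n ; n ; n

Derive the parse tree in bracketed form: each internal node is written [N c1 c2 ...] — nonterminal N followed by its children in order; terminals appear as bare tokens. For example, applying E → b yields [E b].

[List [E [E n] * [E n]] ; [List [E n] ; [List [E n]]]]

List
E ; List
E * E ; List
n * E ; List
n * n ; List
n * n ; E ; List
n * n ; n ; List
n * n ; n ; E
n * n ; n ; n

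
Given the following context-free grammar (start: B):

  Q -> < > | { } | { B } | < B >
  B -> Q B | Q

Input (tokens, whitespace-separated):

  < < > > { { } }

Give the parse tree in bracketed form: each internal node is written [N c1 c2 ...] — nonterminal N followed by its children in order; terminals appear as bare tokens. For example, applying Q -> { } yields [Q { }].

[B [Q < [B [Q < >]] >] [B [Q { [B [Q { }]] }]]]

B
Q B
< B > B
< Q > B
< < > > B
< < > > Q
< < > > { B }
< < > > { Q }
< < > > { { } }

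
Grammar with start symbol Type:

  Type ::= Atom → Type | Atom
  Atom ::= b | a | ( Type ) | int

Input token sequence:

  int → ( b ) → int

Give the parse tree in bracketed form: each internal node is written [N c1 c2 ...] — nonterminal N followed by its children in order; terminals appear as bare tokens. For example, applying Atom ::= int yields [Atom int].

Type
Atom → Type
int → Type
int → Atom → Type
int → ( Type ) → Type
int → ( Atom ) → Type
int → ( b ) → Type
int → ( b ) → Atom
int → ( b ) → int

[Type [Atom int] → [Type [Atom ( [Type [Atom b]] )] → [Type [Atom int]]]]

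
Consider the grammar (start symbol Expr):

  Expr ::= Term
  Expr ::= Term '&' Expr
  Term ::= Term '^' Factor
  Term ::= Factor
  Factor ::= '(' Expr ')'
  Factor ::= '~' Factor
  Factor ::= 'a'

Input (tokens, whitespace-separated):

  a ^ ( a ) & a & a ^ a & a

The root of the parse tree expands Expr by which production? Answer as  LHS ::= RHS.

Expr ::= Term '&' Expr

[Expr [Term [Term [Factor a]] ^ [Factor ( [Expr [Term [Factor a]]] )]] & [Expr [Term [Factor a]] & [Expr [Term [Term [Factor a]] ^ [Factor a]] & [Expr [Term [Factor a]]]]]]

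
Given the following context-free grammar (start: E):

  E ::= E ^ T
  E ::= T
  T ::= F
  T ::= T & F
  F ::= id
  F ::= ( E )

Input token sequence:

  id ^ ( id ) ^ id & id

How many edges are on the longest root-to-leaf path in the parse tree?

[E [E [E [T [F id]]] ^ [T [F ( [E [T [F id]]] )]]] ^ [T [T [F id]] & [F id]]]

7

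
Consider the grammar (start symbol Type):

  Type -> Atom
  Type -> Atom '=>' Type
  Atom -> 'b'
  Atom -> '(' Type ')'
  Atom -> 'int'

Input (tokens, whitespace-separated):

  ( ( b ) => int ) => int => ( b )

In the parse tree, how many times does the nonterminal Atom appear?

[Type [Atom ( [Type [Atom ( [Type [Atom b]] )] => [Type [Atom int]]] )] => [Type [Atom int] => [Type [Atom ( [Type [Atom b]] )]]]]

7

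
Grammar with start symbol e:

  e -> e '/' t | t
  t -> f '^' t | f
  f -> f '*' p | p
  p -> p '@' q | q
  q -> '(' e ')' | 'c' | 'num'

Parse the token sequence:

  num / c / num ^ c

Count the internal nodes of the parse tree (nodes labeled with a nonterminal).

19

[e [e [e [t [f [p [q num]]]]] / [t [f [p [q c]]]]] / [t [f [p [q num]]] ^ [t [f [p [q c]]]]]]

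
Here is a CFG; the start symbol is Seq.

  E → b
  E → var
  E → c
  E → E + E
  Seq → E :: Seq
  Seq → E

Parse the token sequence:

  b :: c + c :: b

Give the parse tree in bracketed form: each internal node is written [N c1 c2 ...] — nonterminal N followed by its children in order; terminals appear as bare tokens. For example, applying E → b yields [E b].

[Seq [E b] :: [Seq [E [E c] + [E c]] :: [Seq [E b]]]]

Seq
E :: Seq
b :: Seq
b :: E :: Seq
b :: E + E :: Seq
b :: c + E :: Seq
b :: c + c :: Seq
b :: c + c :: E
b :: c + c :: b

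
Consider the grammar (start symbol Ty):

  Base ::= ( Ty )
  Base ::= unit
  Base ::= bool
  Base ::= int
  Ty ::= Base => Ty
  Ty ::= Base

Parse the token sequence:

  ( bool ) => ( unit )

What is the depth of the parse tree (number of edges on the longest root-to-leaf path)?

[Ty [Base ( [Ty [Base bool]] )] => [Ty [Base ( [Ty [Base unit]] )]]]

5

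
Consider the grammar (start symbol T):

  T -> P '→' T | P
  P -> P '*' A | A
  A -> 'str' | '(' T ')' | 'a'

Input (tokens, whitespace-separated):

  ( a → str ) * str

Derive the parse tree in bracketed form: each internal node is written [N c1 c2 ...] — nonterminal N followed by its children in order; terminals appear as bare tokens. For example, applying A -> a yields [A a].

T
P
P * A
A * A
( T ) * A
( P → T ) * A
( A → T ) * A
( a → T ) * A
( a → P ) * A
( a → A ) * A
( a → str ) * A
( a → str ) * str

[T [P [P [A ( [T [P [A a]] → [T [P [A str]]]] )]] * [A str]]]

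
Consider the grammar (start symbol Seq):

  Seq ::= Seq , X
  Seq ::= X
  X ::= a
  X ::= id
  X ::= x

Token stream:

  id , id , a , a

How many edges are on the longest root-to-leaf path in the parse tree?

5

[Seq [Seq [Seq [Seq [X id]] , [X id]] , [X a]] , [X a]]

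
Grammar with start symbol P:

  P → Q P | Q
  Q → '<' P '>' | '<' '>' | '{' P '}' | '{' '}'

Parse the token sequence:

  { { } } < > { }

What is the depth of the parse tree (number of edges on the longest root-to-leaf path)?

4

[P [Q { [P [Q { }]] }] [P [Q < >] [P [Q { }]]]]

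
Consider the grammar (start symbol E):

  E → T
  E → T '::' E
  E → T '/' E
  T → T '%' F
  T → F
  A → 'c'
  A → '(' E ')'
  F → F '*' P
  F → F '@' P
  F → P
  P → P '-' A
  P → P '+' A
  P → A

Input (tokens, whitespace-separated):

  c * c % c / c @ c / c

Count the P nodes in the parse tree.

[E [T [T [F [F [P [A c]]] * [P [A c]]]] % [F [P [A c]]]] / [E [T [F [F [P [A c]]] @ [P [A c]]]] / [E [T [F [P [A c]]]]]]]

6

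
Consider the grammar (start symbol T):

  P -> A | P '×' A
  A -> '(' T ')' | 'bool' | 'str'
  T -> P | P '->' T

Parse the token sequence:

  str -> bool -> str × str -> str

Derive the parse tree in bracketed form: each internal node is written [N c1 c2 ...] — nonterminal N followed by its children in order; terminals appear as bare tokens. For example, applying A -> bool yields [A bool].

T
P -> T
A -> T
str -> T
str -> P -> T
str -> A -> T
str -> bool -> T
str -> bool -> P -> T
str -> bool -> P × A -> T
str -> bool -> A × A -> T
str -> bool -> str × A -> T
str -> bool -> str × str -> T
str -> bool -> str × str -> P
str -> bool -> str × str -> A
str -> bool -> str × str -> str

[T [P [A str]] -> [T [P [A bool]] -> [T [P [P [A str]] × [A str]] -> [T [P [A str]]]]]]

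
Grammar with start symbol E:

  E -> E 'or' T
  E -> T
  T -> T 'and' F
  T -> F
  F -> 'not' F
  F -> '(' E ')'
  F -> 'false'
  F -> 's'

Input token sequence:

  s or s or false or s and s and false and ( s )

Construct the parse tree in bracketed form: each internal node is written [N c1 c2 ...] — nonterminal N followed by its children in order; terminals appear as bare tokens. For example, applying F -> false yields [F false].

[E [E [E [E [T [F s]]] or [T [F s]]] or [T [F false]]] or [T [T [T [T [F s]] and [F s]] and [F false]] and [F ( [E [T [F s]]] )]]]

E
E or T
E or T or T
E or T or T or T
T or T or T or T
F or T or T or T
s or T or T or T
s or F or T or T
s or s or T or T
s or s or F or T
s or s or false or T
s or s or false or T and F
s or s or false or T and F and F
s or s or false or T and F and F and F
s or s or false or F and F and F and F
s or s or false or s and F and F and F
s or s or false or s and s and F and F
s or s or false or s and s and false and F
s or s or false or s and s and false and ( E )
s or s or false or s and s and false and ( T )
s or s or false or s and s and false and ( F )
s or s or false or s and s and false and ( s )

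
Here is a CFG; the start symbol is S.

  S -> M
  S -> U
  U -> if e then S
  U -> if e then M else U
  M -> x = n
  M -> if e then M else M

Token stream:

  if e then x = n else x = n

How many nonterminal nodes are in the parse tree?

[S [M if e then [M x = n] else [M x = n]]]

4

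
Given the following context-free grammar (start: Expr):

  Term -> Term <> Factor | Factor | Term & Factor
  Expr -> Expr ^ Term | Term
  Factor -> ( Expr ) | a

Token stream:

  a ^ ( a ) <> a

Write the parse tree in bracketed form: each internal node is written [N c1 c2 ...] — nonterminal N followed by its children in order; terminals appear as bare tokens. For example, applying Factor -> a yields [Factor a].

Expr
Expr ^ Term
Term ^ Term
Factor ^ Term
a ^ Term
a ^ Term <> Factor
a ^ Factor <> Factor
a ^ ( Expr ) <> Factor
a ^ ( Term ) <> Factor
a ^ ( Factor ) <> Factor
a ^ ( a ) <> Factor
a ^ ( a ) <> a

[Expr [Expr [Term [Factor a]]] ^ [Term [Term [Factor ( [Expr [Term [Factor a]]] )]] <> [Factor a]]]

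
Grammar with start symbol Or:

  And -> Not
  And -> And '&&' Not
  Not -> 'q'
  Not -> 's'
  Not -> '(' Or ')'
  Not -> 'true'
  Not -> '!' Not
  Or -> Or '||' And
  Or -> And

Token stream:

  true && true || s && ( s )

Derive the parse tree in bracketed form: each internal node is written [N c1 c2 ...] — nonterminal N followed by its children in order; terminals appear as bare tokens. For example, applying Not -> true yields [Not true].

[Or [Or [And [And [Not true]] && [Not true]]] || [And [And [Not s]] && [Not ( [Or [And [Not s]]] )]]]

Or
Or || And
And || And
And && Not || And
Not && Not || And
true && Not || And
true && true || And
true && true || And && Not
true && true || Not && Not
true && true || s && Not
true && true || s && ( Or )
true && true || s && ( And )
true && true || s && ( Not )
true && true || s && ( s )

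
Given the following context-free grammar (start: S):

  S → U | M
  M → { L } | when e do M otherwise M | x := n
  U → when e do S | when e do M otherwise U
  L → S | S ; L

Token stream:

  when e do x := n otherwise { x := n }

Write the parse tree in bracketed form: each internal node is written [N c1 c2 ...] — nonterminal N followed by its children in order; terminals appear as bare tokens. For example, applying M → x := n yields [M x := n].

S
M
when e do M otherwise M
when e do x := n otherwise M
when e do x := n otherwise { L }
when e do x := n otherwise { S }
when e do x := n otherwise { M }
when e do x := n otherwise { x := n }

[S [M when e do [M x := n] otherwise [M { [L [S [M x := n]]] }]]]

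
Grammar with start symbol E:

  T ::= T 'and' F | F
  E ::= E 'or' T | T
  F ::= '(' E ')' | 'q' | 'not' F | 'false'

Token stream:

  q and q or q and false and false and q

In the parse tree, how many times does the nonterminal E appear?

2

[E [E [T [T [F q]] and [F q]]] or [T [T [T [T [F q]] and [F false]] and [F false]] and [F q]]]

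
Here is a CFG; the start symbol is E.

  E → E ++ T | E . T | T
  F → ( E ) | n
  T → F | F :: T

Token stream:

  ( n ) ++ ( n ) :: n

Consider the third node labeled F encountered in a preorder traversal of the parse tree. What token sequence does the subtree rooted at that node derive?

( n )

[E [E [T [F ( [E [T [F n]]] )]]] ++ [T [F ( [E [T [F n]]] )] :: [T [F n]]]]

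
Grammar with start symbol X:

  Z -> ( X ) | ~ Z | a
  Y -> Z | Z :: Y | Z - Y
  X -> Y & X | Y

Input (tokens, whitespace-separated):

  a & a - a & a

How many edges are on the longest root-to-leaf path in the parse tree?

5

[X [Y [Z a]] & [X [Y [Z a] - [Y [Z a]]] & [X [Y [Z a]]]]]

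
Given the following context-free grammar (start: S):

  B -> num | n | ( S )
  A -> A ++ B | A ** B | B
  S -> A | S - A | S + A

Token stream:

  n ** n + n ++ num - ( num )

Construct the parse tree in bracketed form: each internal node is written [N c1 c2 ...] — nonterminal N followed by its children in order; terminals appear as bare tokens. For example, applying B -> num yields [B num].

S
S - A
S + A - A
A + A - A
A ** B + A - A
B ** B + A - A
n ** B + A - A
n ** n + A - A
n ** n + A ++ B - A
n ** n + B ++ B - A
n ** n + n ++ B - A
n ** n + n ++ num - A
n ** n + n ++ num - B
n ** n + n ++ num - ( S )
n ** n + n ++ num - ( A )
n ** n + n ++ num - ( B )
n ** n + n ++ num - ( num )

[S [S [S [A [A [B n]] ** [B n]]] + [A [A [B n]] ++ [B num]]] - [A [B ( [S [A [B num]]] )]]]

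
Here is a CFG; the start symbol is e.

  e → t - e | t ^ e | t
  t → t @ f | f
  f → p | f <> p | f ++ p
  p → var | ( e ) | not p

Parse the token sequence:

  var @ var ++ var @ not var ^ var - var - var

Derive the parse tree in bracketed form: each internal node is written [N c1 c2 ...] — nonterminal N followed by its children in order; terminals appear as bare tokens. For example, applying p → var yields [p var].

[e [t [t [t [f [p var]]] @ [f [f [p var]] ++ [p var]]] @ [f [p not [p var]]]] ^ [e [t [f [p var]]] - [e [t [f [p var]]] - [e [t [f [p var]]]]]]]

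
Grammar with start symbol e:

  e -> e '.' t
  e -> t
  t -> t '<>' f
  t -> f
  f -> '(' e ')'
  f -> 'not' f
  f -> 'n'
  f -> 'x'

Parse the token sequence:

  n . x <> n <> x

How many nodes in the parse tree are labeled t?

[e [e [t [f n]]] . [t [t [t [f x]] <> [f n]] <> [f x]]]

4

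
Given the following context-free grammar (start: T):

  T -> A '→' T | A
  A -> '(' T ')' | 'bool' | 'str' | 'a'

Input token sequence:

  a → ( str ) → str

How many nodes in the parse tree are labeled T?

4

[T [A a] → [T [A ( [T [A str]] )] → [T [A str]]]]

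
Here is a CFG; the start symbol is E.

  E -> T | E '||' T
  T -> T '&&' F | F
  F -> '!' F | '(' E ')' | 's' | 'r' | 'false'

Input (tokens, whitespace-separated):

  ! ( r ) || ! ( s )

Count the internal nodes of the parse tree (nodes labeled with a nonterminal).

[E [E [T [F ! [F ( [E [T [F r]]] )]]]] || [T [F ! [F ( [E [T [F s]]] )]]]]

14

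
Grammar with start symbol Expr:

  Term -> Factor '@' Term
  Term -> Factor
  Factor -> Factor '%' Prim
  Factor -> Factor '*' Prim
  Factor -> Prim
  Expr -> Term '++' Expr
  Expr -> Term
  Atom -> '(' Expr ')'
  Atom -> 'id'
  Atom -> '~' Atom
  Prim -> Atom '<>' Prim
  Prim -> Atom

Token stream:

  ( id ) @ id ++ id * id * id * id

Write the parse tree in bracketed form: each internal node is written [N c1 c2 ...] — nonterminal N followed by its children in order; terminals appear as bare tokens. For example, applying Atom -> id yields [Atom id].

[Expr [Term [Factor [Prim [Atom ( [Expr [Term [Factor [Prim [Atom id]]]]] )]]] @ [Term [Factor [Prim [Atom id]]]]] ++ [Expr [Term [Factor [Factor [Factor [Factor [Prim [Atom id]]] * [Prim [Atom id]]] * [Prim [Atom id]]] * [Prim [Atom id]]]]]]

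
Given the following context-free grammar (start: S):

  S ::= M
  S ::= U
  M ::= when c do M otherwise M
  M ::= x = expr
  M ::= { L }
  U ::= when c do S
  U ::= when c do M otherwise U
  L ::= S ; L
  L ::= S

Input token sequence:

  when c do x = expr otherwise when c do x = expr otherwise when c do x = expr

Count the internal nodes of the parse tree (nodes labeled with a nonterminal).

[S [U when c do [M x = expr] otherwise [U when c do [M x = expr] otherwise [U when c do [S [M x = expr]]]]]]

8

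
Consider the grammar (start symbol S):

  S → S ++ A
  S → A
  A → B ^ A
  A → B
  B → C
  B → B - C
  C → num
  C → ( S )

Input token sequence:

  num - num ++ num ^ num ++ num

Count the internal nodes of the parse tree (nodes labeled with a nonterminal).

17

[S [S [S [A [B [B [C num]] - [C num]]]] ++ [A [B [C num]] ^ [A [B [C num]]]]] ++ [A [B [C num]]]]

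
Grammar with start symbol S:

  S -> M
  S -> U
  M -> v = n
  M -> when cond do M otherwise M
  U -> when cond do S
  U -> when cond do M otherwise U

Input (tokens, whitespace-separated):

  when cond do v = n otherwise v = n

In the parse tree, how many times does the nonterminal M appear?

3

[S [M when cond do [M v = n] otherwise [M v = n]]]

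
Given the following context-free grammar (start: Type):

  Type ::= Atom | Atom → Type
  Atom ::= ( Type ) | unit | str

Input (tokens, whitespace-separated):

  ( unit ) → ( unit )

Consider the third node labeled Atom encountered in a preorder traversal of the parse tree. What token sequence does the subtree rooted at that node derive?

[Type [Atom ( [Type [Atom unit]] )] → [Type [Atom ( [Type [Atom unit]] )]]]

( unit )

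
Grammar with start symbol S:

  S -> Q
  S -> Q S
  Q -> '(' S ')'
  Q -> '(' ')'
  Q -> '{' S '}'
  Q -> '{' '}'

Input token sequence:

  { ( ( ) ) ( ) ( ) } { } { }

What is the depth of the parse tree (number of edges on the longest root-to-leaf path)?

[S [Q { [S [Q ( [S [Q ( )]] )] [S [Q ( )] [S [Q ( )]]]] }] [S [Q { }] [S [Q { }]]]]

6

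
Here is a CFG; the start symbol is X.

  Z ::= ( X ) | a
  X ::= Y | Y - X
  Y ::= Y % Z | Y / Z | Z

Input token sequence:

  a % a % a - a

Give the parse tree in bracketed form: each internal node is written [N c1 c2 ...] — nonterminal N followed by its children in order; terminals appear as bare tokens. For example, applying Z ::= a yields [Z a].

[X [Y [Y [Y [Z a]] % [Z a]] % [Z a]] - [X [Y [Z a]]]]

X
Y - X
Y % Z - X
Y % Z % Z - X
Z % Z % Z - X
a % Z % Z - X
a % a % Z - X
a % a % a - X
a % a % a - Y
a % a % a - Z
a % a % a - a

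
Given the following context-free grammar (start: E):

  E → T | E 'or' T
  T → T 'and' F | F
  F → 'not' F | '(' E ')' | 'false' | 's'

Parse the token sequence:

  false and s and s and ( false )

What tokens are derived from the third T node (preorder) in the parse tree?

[E [T [T [T [T [F false]] and [F s]] and [F s]] and [F ( [E [T [F false]]] )]]]

false and s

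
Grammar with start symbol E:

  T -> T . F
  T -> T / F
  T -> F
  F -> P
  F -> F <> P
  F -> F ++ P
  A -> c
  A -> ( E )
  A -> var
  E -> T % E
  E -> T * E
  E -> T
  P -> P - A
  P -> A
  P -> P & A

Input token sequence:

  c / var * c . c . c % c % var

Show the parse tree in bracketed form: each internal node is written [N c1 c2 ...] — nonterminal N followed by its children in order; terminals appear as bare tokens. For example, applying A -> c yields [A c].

[E [T [T [F [P [A c]]]] / [F [P [A var]]]] * [E [T [T [T [F [P [A c]]]] . [F [P [A c]]]] . [F [P [A c]]]] % [E [T [F [P [A c]]]] % [E [T [F [P [A var]]]]]]]]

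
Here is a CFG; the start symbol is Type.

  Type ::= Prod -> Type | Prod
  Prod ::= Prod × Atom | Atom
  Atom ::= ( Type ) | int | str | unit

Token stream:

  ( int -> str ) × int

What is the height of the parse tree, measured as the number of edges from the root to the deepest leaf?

[Type [Prod [Prod [Atom ( [Type [Prod [Atom int]] -> [Type [Prod [Atom str]]]] )]] × [Atom int]]]

8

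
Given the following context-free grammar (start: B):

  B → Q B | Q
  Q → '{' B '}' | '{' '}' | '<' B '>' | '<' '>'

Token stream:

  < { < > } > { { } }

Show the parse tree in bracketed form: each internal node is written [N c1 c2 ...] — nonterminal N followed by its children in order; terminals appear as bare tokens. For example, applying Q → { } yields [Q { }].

[B [Q < [B [Q { [B [Q < >]] }]] >] [B [Q { [B [Q { }]] }]]]

B
Q B
< B > B
< Q > B
< { B } > B
< { Q } > B
< { < > } > B
< { < > } > Q
< { < > } > { B }
< { < > } > { Q }
< { < > } > { { } }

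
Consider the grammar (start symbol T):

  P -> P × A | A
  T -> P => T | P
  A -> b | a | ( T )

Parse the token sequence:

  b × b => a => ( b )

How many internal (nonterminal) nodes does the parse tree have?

14

[T [P [P [A b]] × [A b]] => [T [P [A a]] => [T [P [A ( [T [P [A b]]] )]]]]]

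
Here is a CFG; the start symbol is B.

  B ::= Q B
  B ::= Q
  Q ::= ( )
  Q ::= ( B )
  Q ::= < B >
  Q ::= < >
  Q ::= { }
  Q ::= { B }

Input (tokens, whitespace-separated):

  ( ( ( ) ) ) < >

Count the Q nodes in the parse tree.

[B [Q ( [B [Q ( [B [Q ( )]] )]] )] [B [Q < >]]]

4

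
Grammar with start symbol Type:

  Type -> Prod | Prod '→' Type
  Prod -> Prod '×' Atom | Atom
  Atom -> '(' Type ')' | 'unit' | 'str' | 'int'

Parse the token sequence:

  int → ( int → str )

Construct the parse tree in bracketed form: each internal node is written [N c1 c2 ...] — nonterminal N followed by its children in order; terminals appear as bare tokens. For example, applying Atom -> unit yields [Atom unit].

[Type [Prod [Atom int]] → [Type [Prod [Atom ( [Type [Prod [Atom int]] → [Type [Prod [Atom str]]]] )]]]]

Type
Prod → Type
Atom → Type
int → Type
int → Prod
int → Atom
int → ( Type )
int → ( Prod → Type )
int → ( Atom → Type )
int → ( int → Type )
int → ( int → Prod )
int → ( int → Atom )
int → ( int → str )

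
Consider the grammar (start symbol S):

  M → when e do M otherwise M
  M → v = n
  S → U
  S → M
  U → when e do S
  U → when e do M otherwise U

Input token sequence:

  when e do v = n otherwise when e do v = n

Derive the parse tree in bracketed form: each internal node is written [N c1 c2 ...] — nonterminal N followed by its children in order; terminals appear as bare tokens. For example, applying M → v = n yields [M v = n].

S
U
when e do M otherwise U
when e do v = n otherwise U
when e do v = n otherwise when e do S
when e do v = n otherwise when e do M
when e do v = n otherwise when e do v = n

[S [U when e do [M v = n] otherwise [U when e do [S [M v = n]]]]]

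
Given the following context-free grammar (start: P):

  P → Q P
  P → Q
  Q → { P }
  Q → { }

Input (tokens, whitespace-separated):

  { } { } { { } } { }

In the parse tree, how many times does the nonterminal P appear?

5

[P [Q { }] [P [Q { }] [P [Q { [P [Q { }]] }] [P [Q { }]]]]]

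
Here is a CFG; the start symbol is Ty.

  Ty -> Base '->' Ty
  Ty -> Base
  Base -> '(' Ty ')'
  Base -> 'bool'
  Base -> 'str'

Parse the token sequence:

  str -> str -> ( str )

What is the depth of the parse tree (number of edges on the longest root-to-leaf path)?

[Ty [Base str] -> [Ty [Base str] -> [Ty [Base ( [Ty [Base str]] )]]]]

6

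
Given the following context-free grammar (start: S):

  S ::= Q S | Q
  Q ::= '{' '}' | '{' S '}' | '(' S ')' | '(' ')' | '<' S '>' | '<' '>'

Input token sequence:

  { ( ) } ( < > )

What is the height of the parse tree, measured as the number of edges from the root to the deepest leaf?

5

[S [Q { [S [Q ( )]] }] [S [Q ( [S [Q < >]] )]]]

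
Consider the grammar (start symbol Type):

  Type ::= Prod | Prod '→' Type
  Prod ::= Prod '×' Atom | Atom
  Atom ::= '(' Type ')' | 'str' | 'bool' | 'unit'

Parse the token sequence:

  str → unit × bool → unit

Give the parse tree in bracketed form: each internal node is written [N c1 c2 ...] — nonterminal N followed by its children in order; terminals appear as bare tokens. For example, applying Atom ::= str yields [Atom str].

Type
Prod → Type
Atom → Type
str → Type
str → Prod → Type
str → Prod × Atom → Type
str → Atom × Atom → Type
str → unit × Atom → Type
str → unit × bool → Type
str → unit × bool → Prod
str → unit × bool → Atom
str → unit × bool → unit

[Type [Prod [Atom str]] → [Type [Prod [Prod [Atom unit]] × [Atom bool]] → [Type [Prod [Atom unit]]]]]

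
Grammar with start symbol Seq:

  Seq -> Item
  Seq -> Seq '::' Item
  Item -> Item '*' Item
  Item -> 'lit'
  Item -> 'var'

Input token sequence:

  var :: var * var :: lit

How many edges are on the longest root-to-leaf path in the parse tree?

4

[Seq [Seq [Seq [Item var]] :: [Item [Item var] * [Item var]]] :: [Item lit]]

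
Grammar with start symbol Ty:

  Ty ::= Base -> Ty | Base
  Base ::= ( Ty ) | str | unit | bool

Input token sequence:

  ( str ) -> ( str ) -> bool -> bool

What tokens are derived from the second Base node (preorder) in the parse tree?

str

[Ty [Base ( [Ty [Base str]] )] -> [Ty [Base ( [Ty [Base str]] )] -> [Ty [Base bool] -> [Ty [Base bool]]]]]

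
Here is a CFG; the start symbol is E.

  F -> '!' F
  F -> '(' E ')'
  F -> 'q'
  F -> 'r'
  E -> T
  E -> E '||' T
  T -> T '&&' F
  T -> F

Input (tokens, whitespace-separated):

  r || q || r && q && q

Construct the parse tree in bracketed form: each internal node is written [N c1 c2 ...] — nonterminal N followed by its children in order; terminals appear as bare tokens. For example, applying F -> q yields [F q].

[E [E [E [T [F r]]] || [T [F q]]] || [T [T [T [F r]] && [F q]] && [F q]]]

E
E || T
E || T || T
T || T || T
F || T || T
r || T || T
r || F || T
r || q || T
r || q || T && F
r || q || T && F && F
r || q || F && F && F
r || q || r && F && F
r || q || r && q && F
r || q || r && q && q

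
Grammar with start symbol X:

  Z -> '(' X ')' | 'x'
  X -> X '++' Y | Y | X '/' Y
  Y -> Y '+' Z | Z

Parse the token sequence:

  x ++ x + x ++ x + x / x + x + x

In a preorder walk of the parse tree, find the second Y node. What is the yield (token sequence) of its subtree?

[X [X [X [X [Y [Z x]]] ++ [Y [Y [Z x]] + [Z x]]] ++ [Y [Y [Z x]] + [Z x]]] / [Y [Y [Y [Z x]] + [Z x]] + [Z x]]]

x + x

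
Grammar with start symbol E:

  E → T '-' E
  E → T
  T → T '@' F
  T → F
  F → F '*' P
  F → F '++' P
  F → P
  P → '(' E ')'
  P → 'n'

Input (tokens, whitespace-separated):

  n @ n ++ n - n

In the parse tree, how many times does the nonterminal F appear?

4

[E [T [T [F [P n]]] @ [F [F [P n]] ++ [P n]]] - [E [T [F [P n]]]]]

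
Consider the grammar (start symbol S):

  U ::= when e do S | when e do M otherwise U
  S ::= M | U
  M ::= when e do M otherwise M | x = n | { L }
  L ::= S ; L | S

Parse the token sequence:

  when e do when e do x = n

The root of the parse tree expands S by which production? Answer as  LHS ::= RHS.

S ::= U

[S [U when e do [S [U when e do [S [M x = n]]]]]]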